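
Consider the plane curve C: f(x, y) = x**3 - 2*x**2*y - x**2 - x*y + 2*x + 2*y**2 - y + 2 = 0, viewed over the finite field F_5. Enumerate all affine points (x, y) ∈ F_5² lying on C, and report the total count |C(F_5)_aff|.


Affine F_5-points: {(0, 4), (1, 3), (1, 4), (2, 0), (2, 3), (3, 2), (3, 4), (4, 3)}; count = 8.

For each of the 25 pairs (x, y) ∈ F_5², evaluate f(x, y) mod 5. Record the zeros.
  x = 0: [0↦2, 1↦3, 2↦3, 3↦2, 4↦0]  zeros at y ∈ {4}
  x = 1: [0↦4, 1↦2, 2↦4, 3↦0, 4↦0]  zeros at y ∈ {3, 4}
  x = 2: [0↦0, 1↦1, 2↦1, 3↦0, 4↦3]  zeros at y ∈ {0, 3}
  x = 3: [0↦1, 1↦1, 2↦0, 3↦3, 4↦0]  zeros at y ∈ {2, 4}
  x = 4: [0↦3, 1↦3, 2↦2, 3↦0, 4↦2]  zeros at y ∈ {3}
Collecting zeros: affine points = {(0, 4), (1, 3), (1, 4), (2, 0), (2, 3), (3, 2), (3, 4), (4, 3)}.
Total count |C(F_5)_aff| = 8.


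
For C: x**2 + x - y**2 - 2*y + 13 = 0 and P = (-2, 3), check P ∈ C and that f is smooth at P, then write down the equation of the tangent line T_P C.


Tangent line at P: -3*x - 8*y + 18 = 0.

Step 1: f(-2, 3) = 0, so P lies on C.
Step 2: partial derivatives
  f_x(x, y) = 2*x + 1, f_y(x, y) = -2*y - 2.
  f_x(P) = -3, f_y(P) = -8 (gradient nonzero, so P is smooth).
Step 3: tangent line at P: -3·(x − -2) + -8·(y − 3) = 0.
Expanding: -3*x - 8*y + 18 = 0.


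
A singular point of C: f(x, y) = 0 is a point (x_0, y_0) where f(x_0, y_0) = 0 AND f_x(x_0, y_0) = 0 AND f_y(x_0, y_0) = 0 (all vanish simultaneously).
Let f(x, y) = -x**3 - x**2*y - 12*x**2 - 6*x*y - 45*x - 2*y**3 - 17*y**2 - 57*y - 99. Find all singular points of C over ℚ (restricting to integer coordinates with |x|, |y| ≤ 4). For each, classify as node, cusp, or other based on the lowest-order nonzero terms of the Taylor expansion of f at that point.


Singular points: {(-3, -3)}; classification: cusp.

Compute partial derivatives:
  f_x = -3*x**2 - 2*x*y - 24*x - 6*y - 45.
  f_y = -x**2 - 6*x - 6*y**2 - 34*y - 57.
Scan x_0 ∈ {−4, ..., 4}. For each x_0, f_y(x_0, y) is a polynomial in y; find its integer roots y ∈ {−4, ..., 4}, then test f_x and f at those candidates.
  x = -4: f_y(-4, y) = -6*y**2 - 34*y - 49; no integer root y with |y| ≤ 4.
  x = -3: f_y(-3, y) = -6*y**2 - 34*y - 48; vanishes at y ∈ {-3}. (-3, -3): f_x = 0, f = 0 — SINGULAR.
  x = -2: f_y(-2, y) = -6*y**2 - 34*y - 49; no integer root y with |y| ≤ 4.
  x = -1: f_y(-1, y) = -6*y**2 - 34*y - 52; no integer root y with |y| ≤ 4.
  x = 0: f_y(0, y) = -6*y**2 - 34*y - 57; no integer root y with |y| ≤ 4.
  x = 1: f_y(1, y) = -6*y**2 - 34*y - 64; no integer root y with |y| ≤ 4.
  x = 2: f_y(2, y) = -6*y**2 - 34*y - 73; no integer root y with |y| ≤ 4.
  x = 3: f_y(3, y) = -6*y**2 - 34*y - 84; no integer root y with |y| ≤ 4.
  x = 4: f_y(4, y) = -6*y**2 - 34*y - 97; no integer root y with |y| ≤ 4.
Only singular point on the grid: (-3, -3).
Classify: substitute x = -3 + u, y = -3 + v and expand: f = -u**3 - u**2*v - 2*v**3 + v**2.
No constant or linear terms (consistent with a singular point). Quadratic part: v**2. Cubic part: -u**3 - u**2*v - 2*v**3.
The quadratic part v**2 is a perfect square, so there is a single (double) tangent line v = 0, i.e. y = -3. Restricting the cubic part to that line (v = 0) leaves -u**3 ≠ 0, so f is not divisible by v and the branch is v² ≈ u**3 to lowest order — this is a cusp.
Classification: cusp.


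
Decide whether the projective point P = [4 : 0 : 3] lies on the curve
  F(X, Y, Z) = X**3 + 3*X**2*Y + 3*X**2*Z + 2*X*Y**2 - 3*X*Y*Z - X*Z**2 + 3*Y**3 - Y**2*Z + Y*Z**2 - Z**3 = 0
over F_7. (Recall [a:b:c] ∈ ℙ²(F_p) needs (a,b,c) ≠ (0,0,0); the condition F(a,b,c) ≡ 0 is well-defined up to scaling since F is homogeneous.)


F(4,0,3) ≡ 5 (mod 7); P is NOT on the curve.

Evaluate F(4, 0, 3) term-by-term (mod 7).
  X**3 ↦ 1·64·1·1 = 64
  3*X**2*Y ↦ 3·16·0·1 = 0
  3*X**2*Z ↦ 3·16·1·3 = 144
  2*X*Y**2 ↦ 2·4·0·1 = 0
  -3*X*Y*Z ↦ -3·4·0·3 = 0
  -X*Z**2 ↦ -1·4·1·9 = -36
  3*Y**3 ↦ 3·1·0·1 = 0
  -Y**2*Z ↦ -1·1·0·3 = 0
  Y*Z**2 ↦ 1·1·0·9 = 0
  -Z**3 ↦ -1·1·1·27 = -27
Sum: F(4, 0, 3) = (64) + (0) + (144) + (0) + (0) + (-36) + (0) + (0) + (0) + (-27) = 145.
Reducing mod 7: 145 ≡ 5 (mod 7).
Since F(a, b, c) ≡ 5 ≠ 0 (mod 7), P does NOT lie on the curve.


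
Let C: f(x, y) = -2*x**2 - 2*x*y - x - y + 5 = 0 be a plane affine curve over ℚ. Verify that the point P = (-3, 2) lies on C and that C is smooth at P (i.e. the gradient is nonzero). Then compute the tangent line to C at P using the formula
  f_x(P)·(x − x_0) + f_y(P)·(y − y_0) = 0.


Tangent line at P: 7*x + 5*y + 11 = 0.

Step 1: f(-3, 2) = 0, so P lies on C.
Step 2: partial derivatives
  f_x(x, y) = -4*x - 2*y - 1, f_y(x, y) = -2*x - 1.
  f_x(P) = 7, f_y(P) = 5 (gradient nonzero, so P is smooth).
Step 3: tangent line at P: 7·(x − -3) + 5·(y − 2) = 0.
Expanding: 7*x + 5*y + 11 = 0.


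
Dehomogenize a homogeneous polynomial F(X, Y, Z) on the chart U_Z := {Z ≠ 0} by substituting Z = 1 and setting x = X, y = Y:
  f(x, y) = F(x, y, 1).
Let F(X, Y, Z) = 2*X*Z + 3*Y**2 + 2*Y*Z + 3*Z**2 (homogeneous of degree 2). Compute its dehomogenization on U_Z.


f(x, y) = 2*x + 3*y**2 + 2*y + 3

On U_Z we set Z = 1. Each monomial c·X^i·Y^j·Z^k in F becomes c·x^i·y^j·1^k = c·x^i·y^j.
Substituting Z = 1: F(X, Y, 1) = 2*x + 3*y**2 + 2*y + 3.
Note: deg(f) ≤ deg(F) = 2; strict inequality happens when F is divisible by Z (lost terms).


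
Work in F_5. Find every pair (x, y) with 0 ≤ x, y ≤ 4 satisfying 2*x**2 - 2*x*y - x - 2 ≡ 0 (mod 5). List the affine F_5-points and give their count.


Affine F_5-points: {(1, 2), (2, 1), (3, 3), (4, 2)}; count = 4.

For each of the 25 pairs (x, y) ∈ F_5², evaluate f(x, y) mod 5. Record the zeros.
  x = 0: [0↦3, 1↦3, 2↦3, 3↦3, 4↦3]  zeros at y ∈ ∅
  x = 1: [0↦4, 1↦2, 2↦0, 3↦3, 4↦1]  zeros at y ∈ {2}
  x = 2: [0↦4, 1↦0, 2↦1, 3↦2, 4↦3]  zeros at y ∈ {1}
  x = 3: [0↦3, 1↦2, 2↦1, 3↦0, 4↦4]  zeros at y ∈ {3}
  x = 4: [0↦1, 1↦3, 2↦0, 3↦2, 4↦4]  zeros at y ∈ {2}
Collecting zeros: affine points = {(1, 2), (2, 1), (3, 3), (4, 2)}.
Total count |C(F_5)_aff| = 4.


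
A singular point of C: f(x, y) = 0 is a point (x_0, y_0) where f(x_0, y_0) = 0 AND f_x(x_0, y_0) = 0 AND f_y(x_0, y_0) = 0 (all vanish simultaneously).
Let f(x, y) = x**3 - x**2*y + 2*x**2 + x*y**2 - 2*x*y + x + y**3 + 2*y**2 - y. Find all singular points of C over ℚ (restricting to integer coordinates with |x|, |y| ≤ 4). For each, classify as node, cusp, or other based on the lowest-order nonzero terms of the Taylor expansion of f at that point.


Singular points: {(-1, 0)}; classification: node.

Compute partial derivatives:
  f_x = 3*x**2 - 2*x*y + 4*x + y**2 - 2*y + 1.
  f_y = -x**2 + 2*x*y - 2*x + 3*y**2 + 4*y - 1.
Scan x_0 ∈ {−4, ..., 4}. For each x_0, f_y(x_0, y) is a polynomial in y; find its integer roots y ∈ {−4, ..., 4}, then test f_x and f at those candidates.
  x = -4: f_y(-4, y) = 3*y**2 - 4*y - 9; no integer root y with |y| ≤ 4.
  x = -3: f_y(-3, y) = 3*y**2 - 2*y - 4; no integer root y with |y| ≤ 4.
  x = -2: f_y(-2, y) = 3*y**2 - 1; no integer root y with |y| ≤ 4.
  x = -1: f_y(-1, y) = 3*y**2 + 2*y; vanishes at y ∈ {0}. (-1, 0): f_x = 0, f = 0 — SINGULAR.
  x = 0: f_y(0, y) = 3*y**2 + 4*y - 1; no integer root y with |y| ≤ 4.
  x = 1: f_y(1, y) = 3*y**2 + 6*y - 4; no integer root y with |y| ≤ 4.
  x = 2: f_y(2, y) = 3*y**2 + 8*y - 9; no integer root y with |y| ≤ 4.
  x = 3: f_y(3, y) = 3*y**2 + 10*y - 16; no integer root y with |y| ≤ 4.
  x = 4: f_y(4, y) = 3*y**2 + 12*y - 25; no integer root y with |y| ≤ 4.
Only singular point on the grid: (-1, 0).
Classify: substitute x = -1 + u, y = 0 + v and expand: f = u**3 - u**2*v - u**2 + u*v**2 + v**3 + v**2.
No constant or linear terms (consistent with a singular point). Quadratic part: -u**2 + v**2. Cubic part: u**3 - u**2*v + u*v**2 + v**3.
The quadratic part v**2 - u**2 = (v − u)(v + u) splits into two distinct linear factors, so there are two distinct tangent lines y − 0 = ±(x − -1) — this is a node (ordinary double point).
Classification: node.


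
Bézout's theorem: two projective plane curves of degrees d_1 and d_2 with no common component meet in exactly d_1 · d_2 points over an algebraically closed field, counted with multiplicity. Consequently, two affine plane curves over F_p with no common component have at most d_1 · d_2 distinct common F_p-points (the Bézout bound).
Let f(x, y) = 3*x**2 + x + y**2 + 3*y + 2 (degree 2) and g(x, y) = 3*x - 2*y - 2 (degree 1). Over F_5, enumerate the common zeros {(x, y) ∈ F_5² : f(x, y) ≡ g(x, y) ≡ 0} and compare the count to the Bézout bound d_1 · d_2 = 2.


Common zeros: {(0, 4)}; count = 1; Bézout bound = 2.

deg(f) = 2, deg(g) = 1, so Bézout bound = 2.
Scan x ∈ F_5. For each x, list the y ∈ F_5 with f(x, y) ≡ 0 and those with g(x, y) ≡ 0 (mod 5); the common zeros in that column are the intersection.
  x = 0: f ≡ 0 at y ∈ {3, 4}; g ≡ 0 at y ∈ {4}; common: {4}.
  x = 1: f ≡ 0 at y ∈ {1}; g ≡ 0 at y ∈ {3}; common: ∅.
  x = 2: f ≡ 0 at y ∈ {1}; g ≡ 0 at y ∈ {2}; common: ∅.
  x = 3: f ≡ 0 at y ∈ {3, 4}; g ≡ 0 at y ∈ {1}; common: ∅.
  x = 4: f ≡ 0 at y ∈ ∅; g ≡ 0 at y ∈ {0}; common: ∅.
Collecting: common zeros = {(0, 4)}, so the count is 1.
Comparison with the Bézout bound: 1 ≤ 2 = deg(f)·deg(g), as expected for curves with no common component (the affine F_5-count falls short of the bound because intersections may lie at infinity, over extension fields, or carry multiplicity).


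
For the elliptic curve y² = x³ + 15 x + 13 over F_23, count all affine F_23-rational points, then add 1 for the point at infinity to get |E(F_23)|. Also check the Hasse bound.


Affine points = {(0, 6), (0, 17), (1, 11), (1, 12), (3, 4), (3, 19), (5, 11), (5, 12), (7, 1), (7, 22), (8, 1), (8, 22), (9, 7), (9, 16), (10, 6), (10, 17), (12, 9), (12, 14), (13, 6), (13, 17), (14, 0), (15, 5), (15, 18), (16, 5), (16, 18), (17, 11), (17, 12), (19, 2), (19, 21)}; affine count = 29; |E(F_23)| = 30.

Discriminant check: Δ ∝ 4a³ + 27b² = 4·15³ + 27·13² = 4·3375 + 27·169 ≡ 8 (mod 23). Nonzero ⇒ E is nonsingular.
For each x ∈ F_23, compute rhs = x³ + 15·x + 13 mod 23, then count y ∈ F_23 with y² ≡ rhs.
  x = 0: rhs = 13, matching y values: 6, 17 (2 points).
  x = 1: rhs = 6, matching y values: 11, 12 (2 points).
  x = 2: rhs = 5, matching y values: none (0 points).
  x = 3: rhs = 16, matching y values: 4, 19 (2 points).
  x = 4: rhs = 22, matching y values: none (0 points).
  x = 5: rhs = 6, matching y values: 11, 12 (2 points).
  x = 6: rhs = 20, matching y values: none (0 points).
  x = 7: rhs = 1, matching y values: 1, 22 (2 points).
  x = 8: rhs = 1, matching y values: 1, 22 (2 points).
  x = 9: rhs = 3, matching y values: 7, 16 (2 points).
  x = 10: rhs = 13, matching y values: 6, 17 (2 points).
  x = 11: rhs = 14, matching y values: none (0 points).
  x = 12: rhs = 12, matching y values: 9, 14 (2 points).
  x = 13: rhs = 13, matching y values: 6, 17 (2 points).
  x = 14: rhs = 0, matching y values: 0 (1 points).
  x = 15: rhs = 2, matching y values: 5, 18 (2 points).
  x = 16: rhs = 2, matching y values: 5, 18 (2 points).
  x = 17: rhs = 6, matching y values: 11, 12 (2 points).
  x = 18: rhs = 20, matching y values: none (0 points).
  x = 19: rhs = 4, matching y values: 2, 21 (2 points).
  x = 20: rhs = 10, matching y values: none (0 points).
  x = 21: rhs = 21, matching y values: none (0 points).
  x = 22: rhs = 20, matching y values: none (0 points).
Total affine count: 29.
Full point count |E(F_23)| = 29 + 1 = 30.
Hasse bound: |30 − (23+1)| = |6| = 6 ≤ 2√23 ≈ 9.5917 ✓.


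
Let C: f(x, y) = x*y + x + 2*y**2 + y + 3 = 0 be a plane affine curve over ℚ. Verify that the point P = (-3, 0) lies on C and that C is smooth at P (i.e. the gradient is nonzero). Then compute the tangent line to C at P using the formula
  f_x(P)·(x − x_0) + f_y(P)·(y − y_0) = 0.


Tangent line at P: x - 2*y + 3 = 0.

Step 1: f(-3, 0) = 0, so P lies on C.
Step 2: partial derivatives
  f_x(x, y) = y + 1, f_y(x, y) = x + 4*y + 1.
  f_x(P) = 1, f_y(P) = -2 (gradient nonzero, so P is smooth).
Step 3: tangent line at P: 1·(x − -3) + -2·(y − 0) = 0.
Expanding: x - 2*y + 3 = 0.


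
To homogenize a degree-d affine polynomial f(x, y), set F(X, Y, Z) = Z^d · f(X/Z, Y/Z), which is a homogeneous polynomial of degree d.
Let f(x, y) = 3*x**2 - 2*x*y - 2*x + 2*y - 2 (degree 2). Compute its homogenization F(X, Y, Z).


F(X, Y, Z) = 3*X**2 - 2*X*Y - 2*X*Z + 2*Y*Z - 2*Z**2

deg(f) = 2.
Substitute x = X/Z, y = Y/Z into f, then multiply by Z^2.
  monomial 3·x^2·y^0 ↦ 3·X^2·Y^0·Z^0.
  monomial -2·x^1·y^1 ↦ -2·X^1·Y^1·Z^0.
  monomial -2·x^1·y^0 ↦ -2·X^1·Y^0·Z^1.
  monomial 2·x^0·y^1 ↦ 2·X^0·Y^1·Z^1.
  monomial -2·x^0·y^0 ↦ -2·X^0·Y^0·Z^2.
Collecting: F(X, Y, Z) = 3*X**2 - 2*X*Y - 2*X*Z + 2*Y*Z - 2*Z**2.


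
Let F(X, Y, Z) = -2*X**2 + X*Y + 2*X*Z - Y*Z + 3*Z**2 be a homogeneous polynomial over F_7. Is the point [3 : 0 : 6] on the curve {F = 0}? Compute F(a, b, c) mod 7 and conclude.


F(3,0,6) ≡ 0 (mod 7); P is on the curve.

Evaluate F(3, 0, 6) term-by-term (mod 7).
  -2*X**2 ↦ -2·9·1·1 = -18
  X*Y ↦ 1·3·0·1 = 0
  2*X*Z ↦ 2·3·1·6 = 36
  -Y*Z ↦ -1·1·0·6 = 0
  3*Z**2 ↦ 3·1·1·36 = 108
Sum: F(3, 0, 6) = (-18) + (0) + (36) + (0) + (108) = 126.
Reducing mod 7: 126 ≡ 0 (mod 7).
Since F(a, b, c) ≡ 0 (mod 7), P lies on the curve.


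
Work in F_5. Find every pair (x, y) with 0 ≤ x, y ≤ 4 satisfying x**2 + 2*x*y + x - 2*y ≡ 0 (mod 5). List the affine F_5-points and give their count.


Affine F_5-points: {(0, 0), (2, 2), (3, 2), (4, 0)}; count = 4.

For each of the 25 pairs (x, y) ∈ F_5², evaluate f(x, y) mod 5. Record the zeros.
  x = 0: [0↦0, 1↦3, 2↦1, 3↦4, 4↦2]  zeros at y ∈ {0}
  x = 1: [0↦2, 1↦2, 2↦2, 3↦2, 4↦2]  zeros at y ∈ ∅
  x = 2: [0↦1, 1↦3, 2↦0, 3↦2, 4↦4]  zeros at y ∈ {2}
  x = 3: [0↦2, 1↦1, 2↦0, 3↦4, 4↦3]  zeros at y ∈ {2}
  x = 4: [0↦0, 1↦1, 2↦2, 3↦3, 4↦4]  zeros at y ∈ {0}
Collecting zeros: affine points = {(0, 0), (2, 2), (3, 2), (4, 0)}.
Total count |C(F_5)_aff| = 4.


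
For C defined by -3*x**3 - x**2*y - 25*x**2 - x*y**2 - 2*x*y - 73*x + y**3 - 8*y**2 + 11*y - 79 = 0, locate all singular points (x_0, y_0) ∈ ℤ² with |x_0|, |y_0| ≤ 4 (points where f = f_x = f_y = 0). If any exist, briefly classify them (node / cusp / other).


Singular points: {(-3, 2)}; classification: cusp.

Compute partial derivatives:
  f_x = -9*x**2 - 2*x*y - 50*x - y**2 - 2*y - 73.
  f_y = -x**2 - 2*x*y - 2*x + 3*y**2 - 16*y + 11.
Scan x_0 ∈ {−4, ..., 4}. For each x_0, f_y(x_0, y) is a polynomial in y; find its integer roots y ∈ {−4, ..., 4}, then test f_x and f at those candidates.
  x = -4: f_y(-4, y) = 3*y**2 - 8*y + 3; no integer root y with |y| ≤ 4.
  x = -3: f_y(-3, y) = 3*y**2 - 10*y + 8; vanishes at y ∈ {2}. (-3, 2): f_x = 0, f = 0 — SINGULAR.
  x = -2: f_y(-2, y) = 3*y**2 - 12*y + 11; no integer root y with |y| ≤ 4.
  x = -1: f_y(-1, y) = 3*y**2 - 14*y + 12; no integer root y with |y| ≤ 4.
  x = 0: f_y(0, y) = 3*y**2 - 16*y + 11; no integer root y with |y| ≤ 4.
  x = 1: f_y(1, y) = 3*y**2 - 18*y + 8; no integer root y with |y| ≤ 4.
  x = 2: f_y(2, y) = 3*y**2 - 20*y + 3; no integer root y with |y| ≤ 4.
  x = 3: f_y(3, y) = 3*y**2 - 22*y - 4; no integer root y with |y| ≤ 4.
  x = 4: f_y(4, y) = 3*y**2 - 24*y - 13; no integer root y with |y| ≤ 4.
Only singular point on the grid: (-3, 2).
Classify: substitute x = -3 + u, y = 2 + v and expand: f = -3*u**3 - u**2*v - u*v**2 + v**3 + v**2.
No constant or linear terms (consistent with a singular point). Quadratic part: v**2. Cubic part: -3*u**3 - u**2*v - u*v**2 + v**3.
The quadratic part v**2 is a perfect square, so there is a single (double) tangent line v = 0, i.e. y = 2. Restricting the cubic part to that line (v = 0) leaves -3*u**3 ≠ 0, so f is not divisible by v and the branch is v² ≈ 3*u**3 to lowest order — this is a cusp.
Classification: cusp.


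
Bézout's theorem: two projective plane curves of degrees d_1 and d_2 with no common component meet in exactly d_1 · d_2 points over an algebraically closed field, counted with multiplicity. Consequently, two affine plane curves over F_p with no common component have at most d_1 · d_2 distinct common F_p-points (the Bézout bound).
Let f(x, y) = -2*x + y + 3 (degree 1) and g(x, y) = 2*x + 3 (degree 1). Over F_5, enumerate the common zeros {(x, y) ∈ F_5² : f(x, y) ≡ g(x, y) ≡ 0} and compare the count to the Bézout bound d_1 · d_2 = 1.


Common zeros: {(1, 4)}; count = 1; Bézout bound = 1.

deg(f) = 1, deg(g) = 1, so Bézout bound = 1.
Scan x ∈ F_5. For each x, list the y ∈ F_5 with f(x, y) ≡ 0 and those with g(x, y) ≡ 0 (mod 5); the common zeros in that column are the intersection.
  x = 0: f ≡ 0 at y ∈ {2}; g ≡ 0 at y ∈ ∅; common: ∅.
  x = 1: f ≡ 0 at y ∈ {4}; g ≡ 0 at y ∈ {0, 1, 2, 3, 4}; common: {4}.
  x = 2: f ≡ 0 at y ∈ {1}; g ≡ 0 at y ∈ ∅; common: ∅.
  x = 3: f ≡ 0 at y ∈ {3}; g ≡ 0 at y ∈ ∅; common: ∅.
  x = 4: f ≡ 0 at y ∈ {0}; g ≡ 0 at y ∈ ∅; common: ∅.
Collecting: common zeros = {(1, 4)}, so the count is 1.
Comparison with the Bézout bound: 1 ≤ 1 = deg(f)·deg(g), as expected for curves with no common component (the bound is attained).


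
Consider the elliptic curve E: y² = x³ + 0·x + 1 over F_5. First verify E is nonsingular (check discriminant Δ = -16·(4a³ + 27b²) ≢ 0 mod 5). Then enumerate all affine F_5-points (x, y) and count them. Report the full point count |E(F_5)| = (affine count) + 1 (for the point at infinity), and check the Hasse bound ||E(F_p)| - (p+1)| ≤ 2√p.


Affine points = {(0, 1), (0, 4), (2, 2), (2, 3), (4, 0)}; affine count = 5; |E(F_5)| = 6.

Discriminant check: Δ ∝ 4a³ + 27b² = 4·0³ + 27·1² = 4·0 + 27·1 ≡ 2 (mod 5). Nonzero ⇒ E is nonsingular.
For each x ∈ F_5, compute rhs = x³ + 0·x + 1 mod 5, then count y ∈ F_5 with y² ≡ rhs.
  x = 0: rhs = 1, matching y values: 1, 4 (2 points).
  x = 1: rhs = 2, matching y values: none (0 points).
  x = 2: rhs = 4, matching y values: 2, 3 (2 points).
  x = 3: rhs = 3, matching y values: none (0 points).
  x = 4: rhs = 0, matching y values: 0 (1 points).
Total affine count: 5.
Full point count |E(F_5)| = 5 + 1 = 6.
Hasse bound: |6 − (5+1)| = |0| = 0 ≤ 2√5 ≈ 4.4721 ✓.


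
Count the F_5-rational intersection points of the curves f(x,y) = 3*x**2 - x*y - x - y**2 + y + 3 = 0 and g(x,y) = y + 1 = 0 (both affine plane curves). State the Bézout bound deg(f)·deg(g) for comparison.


Common zeros: ∅; count = 0; Bézout bound = 2.

deg(f) = 2, deg(g) = 1, so Bézout bound = 2.
Scan x ∈ F_5. For each x, list the y ∈ F_5 with f(x, y) ≡ 0 and those with g(x, y) ≡ 0 (mod 5); the common zeros in that column are the intersection.
  x = 0: f ≡ 0 at y ∈ ∅; g ≡ 0 at y ∈ {4}; common: ∅.
  x = 1: f ≡ 0 at y ∈ {0}; g ≡ 0 at y ∈ {4}; common: ∅.
  x = 2: f ≡ 0 at y ∈ ∅; g ≡ 0 at y ∈ {4}; common: ∅.
  x = 3: f ≡ 0 at y ∈ ∅; g ≡ 0 at y ∈ {4}; common: ∅.
  x = 4: f ≡ 0 at y ∈ ∅; g ≡ 0 at y ∈ {4}; common: ∅.
Collecting: common zeros = ∅, so the count is 0.
Comparison with the Bézout bound: 0 ≤ 2 = deg(f)·deg(g), as expected for curves with no common component (the affine F_5-count falls short of the bound because intersections may lie at infinity, over extension fields, or carry multiplicity).


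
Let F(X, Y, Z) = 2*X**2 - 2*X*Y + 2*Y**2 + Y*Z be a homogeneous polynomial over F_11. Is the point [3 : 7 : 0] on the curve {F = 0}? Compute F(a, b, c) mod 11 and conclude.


F(3,7,0) ≡ 8 (mod 11); P is NOT on the curve.

Evaluate F(3, 7, 0) term-by-term (mod 11).
  2*X**2 ↦ 2·9·1·1 = 18
  -2*X*Y ↦ -2·3·7·1 = -42
  2*Y**2 ↦ 2·1·49·1 = 98
  Y*Z ↦ 1·1·7·0 = 0
Sum: F(3, 7, 0) = (18) + (-42) + (98) + (0) = 74.
Reducing mod 11: 74 ≡ 8 (mod 11).
Since F(a, b, c) ≡ 8 ≠ 0 (mod 11), P does NOT lie on the curve.


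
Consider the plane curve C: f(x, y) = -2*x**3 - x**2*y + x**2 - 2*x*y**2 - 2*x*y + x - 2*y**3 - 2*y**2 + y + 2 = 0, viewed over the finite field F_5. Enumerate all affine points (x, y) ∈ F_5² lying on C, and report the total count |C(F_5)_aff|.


Affine F_5-points: {(0, 2), (2, 4), (3, 0)}; count = 3.

For each of the 25 pairs (x, y) ∈ F_5², evaluate f(x, y) mod 5. Record the zeros.
  x = 0: [0↦2, 1↦4, 2↦0, 3↦3, 4↦1]  zeros at y ∈ {2}
  x = 1: [0↦2, 1↦4, 2↦1, 3↦1, 4↦2]  zeros at y ∈ ∅
  x = 2: [0↦2, 1↦2, 2↦3, 3↦3, 4↦0]  zeros at y ∈ {4}
  x = 3: [0↦0, 1↦1, 2↦4, 3↦2, 4↦3]  zeros at y ∈ {0}
  x = 4: [0↦4, 1↦4, 2↦2, 3↦1, 4↦4]  zeros at y ∈ ∅
Collecting zeros: affine points = {(0, 2), (2, 4), (3, 0)}.
Total count |C(F_5)_aff| = 3.


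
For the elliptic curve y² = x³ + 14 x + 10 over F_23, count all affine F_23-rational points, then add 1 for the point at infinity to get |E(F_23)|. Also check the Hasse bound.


Affine points = {(1, 5), (1, 18), (2, 0), (8, 6), (8, 17), (10, 0), (11, 0), (14, 11), (14, 12), (16, 11), (16, 12), (17, 3), (17, 20), (22, 8), (22, 15)}; affine count = 15; |E(F_23)| = 16.

Discriminant check: Δ ∝ 4a³ + 27b² = 4·14³ + 27·10² = 4·2744 + 27·100 ≡ 14 (mod 23). Nonzero ⇒ E is nonsingular.
For each x ∈ F_23, compute rhs = x³ + 14·x + 10 mod 23, then count y ∈ F_23 with y² ≡ rhs.
  x = 0: rhs = 10, matching y values: none (0 points).
  x = 1: rhs = 2, matching y values: 5, 18 (2 points).
  x = 2: rhs = 0, matching y values: 0 (1 points).
  x = 3: rhs = 10, matching y values: none (0 points).
  x = 4: rhs = 15, matching y values: none (0 points).
  x = 5: rhs = 21, matching y values: none (0 points).
  x = 6: rhs = 11, matching y values: none (0 points).
  x = 7: rhs = 14, matching y values: none (0 points).
  x = 8: rhs = 13, matching y values: 6, 17 (2 points).
  x = 9: rhs = 14, matching y values: none (0 points).
  x = 10: rhs = 0, matching y values: 0 (1 points).
  x = 11: rhs = 0, matching y values: 0 (1 points).
  x = 12: rhs = 20, matching y values: none (0 points).
  x = 13: rhs = 20, matching y values: none (0 points).
  x = 14: rhs = 6, matching y values: 11, 12 (2 points).
  x = 15: rhs = 7, matching y values: none (0 points).
  x = 16: rhs = 6, matching y values: 11, 12 (2 points).
  x = 17: rhs = 9, matching y values: 3, 20 (2 points).
  x = 18: rhs = 22, matching y values: none (0 points).
  x = 19: rhs = 5, matching y values: none (0 points).
  x = 20: rhs = 10, matching y values: none (0 points).
  x = 21: rhs = 20, matching y values: none (0 points).
  x = 22: rhs = 18, matching y values: 8, 15 (2 points).
Total affine count: 15.
Full point count |E(F_23)| = 15 + 1 = 16.
Hasse bound: |16 − (23+1)| = |-8| = 8 ≤ 2√23 ≈ 9.5917 ✓.


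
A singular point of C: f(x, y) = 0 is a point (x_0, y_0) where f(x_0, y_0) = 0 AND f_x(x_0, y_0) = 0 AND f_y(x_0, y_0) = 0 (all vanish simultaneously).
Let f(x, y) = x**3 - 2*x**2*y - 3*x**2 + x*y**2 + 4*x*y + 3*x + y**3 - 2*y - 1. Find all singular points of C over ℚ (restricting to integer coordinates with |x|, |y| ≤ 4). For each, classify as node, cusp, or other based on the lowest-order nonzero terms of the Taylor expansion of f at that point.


Singular points: {(1, 0)}; classification: cusp.

Compute partial derivatives:
  f_x = 3*x**2 - 4*x*y - 6*x + y**2 + 4*y + 3.
  f_y = -2*x**2 + 2*x*y + 4*x + 3*y**2 - 2.
Scan x_0 ∈ {−4, ..., 4}. For each x_0, f_y(x_0, y) is a polynomial in y; find its integer roots y ∈ {−4, ..., 4}, then test f_x and f at those candidates.
  x = -4: f_y(-4, y) = 3*y**2 - 8*y - 50; no integer root y with |y| ≤ 4.
  x = -3: f_y(-3, y) = 3*y**2 - 6*y - 32; no integer root y with |y| ≤ 4.
  x = -2: f_y(-2, y) = 3*y**2 - 4*y - 18; no integer root y with |y| ≤ 4.
  x = -1: f_y(-1, y) = 3*y**2 - 2*y - 8; vanishes at y ∈ {2}. (-1, 2): f_x = 32 ≠ 0.
  x = 0: f_y(0, y) = 3*y**2 - 2; no integer root y with |y| ≤ 4.
  x = 1: f_y(1, y) = 3*y**2 + 2*y; vanishes at y ∈ {0}. (1, 0): f_x = 0, f = 0 — SINGULAR.
  x = 2: f_y(2, y) = 3*y**2 + 4*y - 2; no integer root y with |y| ≤ 4.
  x = 3: f_y(3, y) = 3*y**2 + 6*y - 8; no integer root y with |y| ≤ 4.
  x = 4: f_y(4, y) = 3*y**2 + 8*y - 18; no integer root y with |y| ≤ 4.
Only singular point on the grid: (1, 0).
Classify: substitute x = 1 + u, y = 0 + v and expand: f = u**3 - 2*u**2*v + u*v**2 + v**3 + v**2.
No constant or linear terms (consistent with a singular point). Quadratic part: v**2. Cubic part: u**3 - 2*u**2*v + u*v**2 + v**3.
The quadratic part v**2 is a perfect square, so there is a single (double) tangent line v = 0, i.e. y = 0. Restricting the cubic part to that line (v = 0) leaves u**3 ≠ 0, so f is not divisible by v and the branch is v² ≈ -u**3 to lowest order — this is a cusp.
Classification: cusp.


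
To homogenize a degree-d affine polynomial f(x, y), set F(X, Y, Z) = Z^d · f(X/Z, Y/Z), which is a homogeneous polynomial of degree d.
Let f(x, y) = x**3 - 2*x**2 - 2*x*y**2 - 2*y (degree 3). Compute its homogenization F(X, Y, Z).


F(X, Y, Z) = X**3 - 2*X**2*Z - 2*X*Y**2 - 2*Y*Z**2

deg(f) = 3.
Substitute x = X/Z, y = Y/Z into f, then multiply by Z^3.
  monomial 1·x^3·y^0 ↦ 1·X^3·Y^0·Z^0.
  monomial -2·x^2·y^0 ↦ -2·X^2·Y^0·Z^1.
  monomial -2·x^1·y^2 ↦ -2·X^1·Y^2·Z^0.
  monomial -2·x^0·y^1 ↦ -2·X^0·Y^1·Z^2.
Collecting: F(X, Y, Z) = X**3 - 2*X**2*Z - 2*X*Y**2 - 2*Y*Z**2.


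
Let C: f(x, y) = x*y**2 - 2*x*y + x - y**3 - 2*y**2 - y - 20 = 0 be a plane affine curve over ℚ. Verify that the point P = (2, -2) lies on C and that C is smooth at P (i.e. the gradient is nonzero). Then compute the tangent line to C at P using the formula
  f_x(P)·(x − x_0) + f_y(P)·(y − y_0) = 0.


Tangent line at P: 9*x - 17*y - 52 = 0.

Step 1: f(2, -2) = 0, so P lies on C.
Step 2: partial derivatives
  f_x(x, y) = y**2 - 2*y + 1, f_y(x, y) = 2*x*y - 2*x - 3*y**2 - 4*y - 1.
  f_x(P) = 9, f_y(P) = -17 (gradient nonzero, so P is smooth).
Step 3: tangent line at P: 9·(x − 2) + -17·(y − -2) = 0.
Expanding: 9*x - 17*y - 52 = 0.


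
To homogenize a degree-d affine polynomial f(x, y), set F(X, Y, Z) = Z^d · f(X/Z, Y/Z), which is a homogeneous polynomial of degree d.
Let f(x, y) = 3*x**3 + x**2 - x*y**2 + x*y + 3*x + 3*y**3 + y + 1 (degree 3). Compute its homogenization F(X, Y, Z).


F(X, Y, Z) = 3*X**3 + X**2*Z - X*Y**2 + X*Y*Z + 3*X*Z**2 + 3*Y**3 + Y*Z**2 + Z**3

deg(f) = 3.
Substitute x = X/Z, y = Y/Z into f, then multiply by Z^3.
  monomial 3·x^3·y^0 ↦ 3·X^3·Y^0·Z^0.
  monomial 1·x^2·y^0 ↦ 1·X^2·Y^0·Z^1.
  monomial -1·x^1·y^2 ↦ -1·X^1·Y^2·Z^0.
  monomial 1·x^1·y^1 ↦ 1·X^1·Y^1·Z^1.
  monomial 3·x^1·y^0 ↦ 3·X^1·Y^0·Z^2.
  monomial 3·x^0·y^3 ↦ 3·X^0·Y^3·Z^0.
  monomial 1·x^0·y^1 ↦ 1·X^0·Y^1·Z^2.
  monomial 1·x^0·y^0 ↦ 1·X^0·Y^0·Z^3.
Collecting: F(X, Y, Z) = 3*X**3 + X**2*Z - X*Y**2 + X*Y*Z + 3*X*Z**2 + 3*Y**3 + Y*Z**2 + Z**3.


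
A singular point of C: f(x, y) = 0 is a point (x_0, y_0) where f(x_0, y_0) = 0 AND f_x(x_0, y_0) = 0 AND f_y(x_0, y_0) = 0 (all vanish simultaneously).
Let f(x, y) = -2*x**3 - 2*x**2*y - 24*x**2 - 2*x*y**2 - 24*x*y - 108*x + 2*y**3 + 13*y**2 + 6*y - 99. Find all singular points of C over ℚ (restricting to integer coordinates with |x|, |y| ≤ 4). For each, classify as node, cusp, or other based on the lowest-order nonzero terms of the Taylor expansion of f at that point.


Singular points: {(-3, -3)}; classification: cusp.

Compute partial derivatives:
  f_x = -6*x**2 - 4*x*y - 48*x - 2*y**2 - 24*y - 108.
  f_y = -2*x**2 - 4*x*y - 24*x + 6*y**2 + 26*y + 6.
Scan x_0 ∈ {−4, ..., 4}. For each x_0, f_y(x_0, y) is a polynomial in y; find its integer roots y ∈ {−4, ..., 4}, then test f_x and f at those candidates.
  x = -4: f_y(-4, y) = 6*y**2 + 42*y + 70; no integer root y with |y| ≤ 4.
  x = -3: f_y(-3, y) = 6*y**2 + 38*y + 60; vanishes at y ∈ {-3}. (-3, -3): f_x = 0, f = 0 — SINGULAR.
  x = -2: f_y(-2, y) = 6*y**2 + 34*y + 46; no integer root y with |y| ≤ 4.
  x = -1: f_y(-1, y) = 6*y**2 + 30*y + 28; no integer root y with |y| ≤ 4.
  x = 0: f_y(0, y) = 6*y**2 + 26*y + 6; no integer root y with |y| ≤ 4.
  x = 1: f_y(1, y) = 6*y**2 + 22*y - 20; no integer root y with |y| ≤ 4.
  x = 2: f_y(2, y) = 6*y**2 + 18*y - 50; no integer root y with |y| ≤ 4.
  x = 3: f_y(3, y) = 6*y**2 + 14*y - 84; no integer root y with |y| ≤ 4.
  x = 4: f_y(4, y) = 6*y**2 + 10*y - 122; no integer root y with |y| ≤ 4.
Only singular point on the grid: (-3, -3).
Classify: substitute x = -3 + u, y = -3 + v and expand: f = -2*u**3 - 2*u**2*v - 2*u*v**2 + 2*v**3 + v**2.
No constant or linear terms (consistent with a singular point). Quadratic part: v**2. Cubic part: -2*u**3 - 2*u**2*v - 2*u*v**2 + 2*v**3.
The quadratic part v**2 is a perfect square, so there is a single (double) tangent line v = 0, i.e. y = -3. Restricting the cubic part to that line (v = 0) leaves -2*u**3 ≠ 0, so f is not divisible by v and the branch is v² ≈ 2*u**3 to lowest order — this is a cusp.
Classification: cusp.


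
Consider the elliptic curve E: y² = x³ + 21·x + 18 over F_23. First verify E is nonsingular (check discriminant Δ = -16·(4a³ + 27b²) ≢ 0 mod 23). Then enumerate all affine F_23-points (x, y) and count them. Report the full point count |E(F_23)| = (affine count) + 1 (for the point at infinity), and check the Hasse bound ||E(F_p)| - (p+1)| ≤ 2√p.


Affine points = {(0, 8), (0, 15), (3, 4), (3, 19), (5, 8), (5, 15), (7, 5), (7, 18), (8, 10), (8, 13), (9, 4), (9, 19), (10, 3), (10, 20), (11, 4), (11, 19), (13, 2), (13, 21), (18, 8), (18, 15), (19, 10), (19, 13)}; affine count = 22; |E(F_23)| = 23.

Discriminant check: Δ ∝ 4a³ + 27b² = 4·21³ + 27·18² = 4·9261 + 27·324 ≡ 22 (mod 23). Nonzero ⇒ E is nonsingular.
For each x ∈ F_23, compute rhs = x³ + 21·x + 18 mod 23, then count y ∈ F_23 with y² ≡ rhs.
  x = 0: rhs = 18, matching y values: 8, 15 (2 points).
  x = 1: rhs = 17, matching y values: none (0 points).
  x = 2: rhs = 22, matching y values: none (0 points).
  x = 3: rhs = 16, matching y values: 4, 19 (2 points).
  x = 4: rhs = 5, matching y values: none (0 points).
  x = 5: rhs = 18, matching y values: 8, 15 (2 points).
  x = 6: rhs = 15, matching y values: none (0 points).
  x = 7: rhs = 2, matching y values: 5, 18 (2 points).
  x = 8: rhs = 8, matching y values: 10, 13 (2 points).
  x = 9: rhs = 16, matching y values: 4, 19 (2 points).
  x = 10: rhs = 9, matching y values: 3, 20 (2 points).
  x = 11: rhs = 16, matching y values: 4, 19 (2 points).
  x = 12: rhs = 20, matching y values: none (0 points).
  x = 13: rhs = 4, matching y values: 2, 21 (2 points).
  x = 14: rhs = 20, matching y values: none (0 points).
  x = 15: rhs = 5, matching y values: none (0 points).
  x = 16: rhs = 11, matching y values: none (0 points).
  x = 17: rhs = 21, matching y values: none (0 points).
  x = 18: rhs = 18, matching y values: 8, 15 (2 points).
  x = 19: rhs = 8, matching y values: 10, 13 (2 points).
  x = 20: rhs = 20, matching y values: none (0 points).
  x = 21: rhs = 14, matching y values: none (0 points).
  x = 22: rhs = 19, matching y values: none (0 points).
Total affine count: 22.
Full point count |E(F_23)| = 22 + 1 = 23.
Hasse bound: |23 − (23+1)| = |-1| = 1 ≤ 2√23 ≈ 9.5917 ✓.


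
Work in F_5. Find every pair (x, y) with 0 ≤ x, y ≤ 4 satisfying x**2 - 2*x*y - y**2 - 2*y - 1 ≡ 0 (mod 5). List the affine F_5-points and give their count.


Affine F_5-points: {(0, 4), (1, 0), (1, 1), (3, 3), (3, 4), (4, 0)}; count = 6.

For each of the 25 pairs (x, y) ∈ F_5², evaluate f(x, y) mod 5. Record the zeros.
  x = 0: [0↦4, 1↦1, 2↦1, 3↦4, 4↦0]  zeros at y ∈ {4}
  x = 1: [0↦0, 1↦0, 2↦3, 3↦4, 4↦3]  zeros at y ∈ {0, 1}
  x = 2: [0↦3, 1↦1, 2↦2, 3↦1, 4↦3]  zeros at y ∈ ∅
  x = 3: [0↦3, 1↦4, 2↦3, 3↦0, 4↦0]  zeros at y ∈ {3, 4}
  x = 4: [0↦0, 1↦4, 2↦1, 3↦1, 4↦4]  zeros at y ∈ {0}
Collecting zeros: affine points = {(0, 4), (1, 0), (1, 1), (3, 3), (3, 4), (4, 0)}.
Total count |C(F_5)_aff| = 6.


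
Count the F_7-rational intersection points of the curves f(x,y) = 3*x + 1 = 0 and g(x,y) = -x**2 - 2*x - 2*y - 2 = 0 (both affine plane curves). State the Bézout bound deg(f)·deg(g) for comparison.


Common zeros: {(2, 2)}; count = 1; Bézout bound = 2.

deg(f) = 1, deg(g) = 2, so Bézout bound = 2.
Scan x ∈ F_7. For each x, list the y ∈ F_7 with f(x, y) ≡ 0 and those with g(x, y) ≡ 0 (mod 7); the common zeros in that column are the intersection.
  x = 0: f ≡ 0 at y ∈ ∅; g ≡ 0 at y ∈ {6}; common: ∅.
  x = 1: f ≡ 0 at y ∈ ∅; g ≡ 0 at y ∈ {1}; common: ∅.
  x = 2: f ≡ 0 at y ∈ {0, 1, 2, 3, 4, 5, 6}; g ≡ 0 at y ∈ {2}; common: {2}.
  x = 3: f ≡ 0 at y ∈ ∅; g ≡ 0 at y ∈ {2}; common: ∅.
  x = 4: f ≡ 0 at y ∈ ∅; g ≡ 0 at y ∈ {1}; common: ∅.
  x = 5: f ≡ 0 at y ∈ ∅; g ≡ 0 at y ∈ {6}; common: ∅.
  x = 6: f ≡ 0 at y ∈ ∅; g ≡ 0 at y ∈ {3}; common: ∅.
Collecting: common zeros = {(2, 2)}, so the count is 1.
Comparison with the Bézout bound: 1 ≤ 2 = deg(f)·deg(g), as expected for curves with no common component (the affine F_7-count falls short of the bound because intersections may lie at infinity, over extension fields, or carry multiplicity).


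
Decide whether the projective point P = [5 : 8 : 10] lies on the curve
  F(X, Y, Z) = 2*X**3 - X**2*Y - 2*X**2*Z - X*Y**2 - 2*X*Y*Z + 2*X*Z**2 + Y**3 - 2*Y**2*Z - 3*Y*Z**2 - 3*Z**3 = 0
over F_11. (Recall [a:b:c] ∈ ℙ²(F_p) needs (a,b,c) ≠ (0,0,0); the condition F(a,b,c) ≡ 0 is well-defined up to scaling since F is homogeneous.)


F(5,8,10) ≡ 5 (mod 11); P is NOT on the curve.

Evaluate F(5, 8, 10) term-by-term (mod 11).
  2*X**3 ↦ 2·125·1·1 = 250
  -X**2*Y ↦ -1·25·8·1 = -200
  -2*X**2*Z ↦ -2·25·1·10 = -500
  -X*Y**2 ↦ -1·5·64·1 = -320
  -2*X*Y*Z ↦ -2·5·8·10 = -800
  2*X*Z**2 ↦ 2·5·1·100 = 1000
  Y**3 ↦ 1·1·512·1 = 512
  -2*Y**2*Z ↦ -2·1·64·10 = -1280
  -3*Y*Z**2 ↦ -3·1·8·100 = -2400
  -3*Z**3 ↦ -3·1·1·1000 = -3000
Sum: F(5, 8, 10) = (250) + (-200) + (-500) + (-320) + (-800) + (1000) + (512) + (-1280) + (-2400) + (-3000) = -6738.
Reducing mod 11: -6738 ≡ 5 (mod 11).
Since F(a, b, c) ≡ 5 ≠ 0 (mod 11), P does NOT lie on the curve.


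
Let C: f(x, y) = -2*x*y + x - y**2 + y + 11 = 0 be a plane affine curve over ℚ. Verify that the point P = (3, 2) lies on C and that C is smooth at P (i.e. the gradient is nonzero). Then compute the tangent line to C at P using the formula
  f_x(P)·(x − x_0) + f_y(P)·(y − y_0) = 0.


Tangent line at P: -3*x - 9*y + 27 = 0.

Step 1: f(3, 2) = 0, so P lies on C.
Step 2: partial derivatives
  f_x(x, y) = 1 - 2*y, f_y(x, y) = -2*x - 2*y + 1.
  f_x(P) = -3, f_y(P) = -9 (gradient nonzero, so P is smooth).
Step 3: tangent line at P: -3·(x − 3) + -9·(y − 2) = 0.
Expanding: -3*x - 9*y + 27 = 0.


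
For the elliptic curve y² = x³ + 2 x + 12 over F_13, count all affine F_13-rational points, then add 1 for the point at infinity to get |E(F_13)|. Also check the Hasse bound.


Affine points = {(0, 5), (0, 8), (5, 2), (5, 11), (11, 0), (12, 3), (12, 10)}; affine count = 7; |E(F_13)| = 8.

Discriminant check: Δ ∝ 4a³ + 27b² = 4·2³ + 27·12² = 4·8 + 27·144 ≡ 7 (mod 13). Nonzero ⇒ E is nonsingular.
For each x ∈ F_13, compute rhs = x³ + 2·x + 12 mod 13, then count y ∈ F_13 with y² ≡ rhs.
  x = 0: rhs = 12, matching y values: 5, 8 (2 points).
  x = 1: rhs = 2, matching y values: none (0 points).
  x = 2: rhs = 11, matching y values: none (0 points).
  x = 3: rhs = 6, matching y values: none (0 points).
  x = 4: rhs = 6, matching y values: none (0 points).
  x = 5: rhs = 4, matching y values: 2, 11 (2 points).
  x = 6: rhs = 6, matching y values: none (0 points).
  x = 7: rhs = 5, matching y values: none (0 points).
  x = 8: rhs = 7, matching y values: none (0 points).
  x = 9: rhs = 5, matching y values: none (0 points).
  x = 10: rhs = 5, matching y values: none (0 points).
  x = 11: rhs = 0, matching y values: 0 (1 points).
  x = 12: rhs = 9, matching y values: 3, 10 (2 points).
Total affine count: 7.
Full point count |E(F_13)| = 7 + 1 = 8.
Hasse bound: |8 − (13+1)| = |-6| = 6 ≤ 2√13 ≈ 7.2111 ✓.


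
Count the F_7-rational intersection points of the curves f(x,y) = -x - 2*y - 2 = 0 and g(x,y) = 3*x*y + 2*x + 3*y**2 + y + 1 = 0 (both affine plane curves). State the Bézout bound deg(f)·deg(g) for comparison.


Common zeros: ∅; count = 0; Bézout bound = 2.

deg(f) = 1, deg(g) = 2, so Bézout bound = 2.
Scan x ∈ F_7. For each x, list the y ∈ F_7 with f(x, y) ≡ 0 and those with g(x, y) ≡ 0 (mod 7); the common zeros in that column are the intersection.
  x = 0: f ≡ 0 at y ∈ {6}; g ≡ 0 at y ∈ ∅; common: ∅.
  x = 1: f ≡ 0 at y ∈ {2}; g ≡ 0 at y ∈ {3, 5}; common: ∅.
  x = 2: f ≡ 0 at y ∈ {5}; g ≡ 0 at y ∈ ∅; common: ∅.
  x = 3: f ≡ 0 at y ∈ {1}; g ≡ 0 at y ∈ {0, 6}; common: ∅.
  x = 4: f ≡ 0 at y ∈ {4}; g ≡ 0 at y ∈ ∅; common: ∅.
  x = 5: f ≡ 0 at y ∈ {0}; g ≡ 0 at y ∈ ∅; common: ∅.
  x = 6: f ≡ 0 at y ∈ {3}; g ≡ 0 at y ∈ {1, 2}; common: ∅.
Collecting: common zeros = ∅, so the count is 0.
Comparison with the Bézout bound: 0 ≤ 2 = deg(f)·deg(g), as expected for curves with no common component (the affine F_7-count falls short of the bound because intersections may lie at infinity, over extension fields, or carry multiplicity).


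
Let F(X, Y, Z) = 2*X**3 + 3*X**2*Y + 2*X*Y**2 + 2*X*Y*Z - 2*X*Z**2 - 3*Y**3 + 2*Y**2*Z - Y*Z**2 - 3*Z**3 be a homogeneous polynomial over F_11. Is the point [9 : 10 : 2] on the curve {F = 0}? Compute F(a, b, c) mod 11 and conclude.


F(9,10,2) ≡ 1 (mod 11); P is NOT on the curve.

Evaluate F(9, 10, 2) term-by-term (mod 11).
  2*X**3 ↦ 2·729·1·1 = 1458
  3*X**2*Y ↦ 3·81·10·1 = 2430
  2*X*Y**2 ↦ 2·9·100·1 = 1800
  2*X*Y*Z ↦ 2·9·10·2 = 360
  -2*X*Z**2 ↦ -2·9·1·4 = -72
  -3*Y**3 ↦ -3·1·1000·1 = -3000
  2*Y**2*Z ↦ 2·1·100·2 = 400
  -Y*Z**2 ↦ -1·1·10·4 = -40
  -3*Z**3 ↦ -3·1·1·8 = -24
Sum: F(9, 10, 2) = (1458) + (2430) + (1800) + (360) + (-72) + (-3000) + (400) + (-40) + (-24) = 3312.
Reducing mod 11: 3312 ≡ 1 (mod 11).
Since F(a, b, c) ≡ 1 ≠ 0 (mod 11), P does NOT lie on the curve.


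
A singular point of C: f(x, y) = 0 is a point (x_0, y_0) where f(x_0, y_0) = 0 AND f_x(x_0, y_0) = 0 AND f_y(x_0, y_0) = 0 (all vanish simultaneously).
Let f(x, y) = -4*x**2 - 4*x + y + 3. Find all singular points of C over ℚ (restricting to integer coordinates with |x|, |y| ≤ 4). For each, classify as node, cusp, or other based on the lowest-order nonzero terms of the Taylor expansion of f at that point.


No singular points in the scanned grid; C is smooth there.

Compute partial derivatives:
  f_x = -8*x - 4.
  f_y = 1.
f_y = 1 is a nonzero constant, so f_y never vanishes: no point (x, y) can satisfy f = f_x = f_y = 0. In particular no (x, y) ∈ {−4, ..., 4}² is singular; the curve is smooth.


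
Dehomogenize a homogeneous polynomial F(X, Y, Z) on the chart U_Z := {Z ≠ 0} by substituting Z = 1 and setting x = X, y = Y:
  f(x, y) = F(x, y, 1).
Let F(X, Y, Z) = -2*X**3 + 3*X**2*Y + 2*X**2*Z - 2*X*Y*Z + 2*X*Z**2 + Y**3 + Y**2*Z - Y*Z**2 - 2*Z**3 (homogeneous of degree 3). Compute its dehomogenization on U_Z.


f(x, y) = -2*x**3 + 3*x**2*y + 2*x**2 - 2*x*y + 2*x + y**3 + y**2 - y - 2

On U_Z we set Z = 1. Each monomial c·X^i·Y^j·Z^k in F becomes c·x^i·y^j·1^k = c·x^i·y^j.
Substituting Z = 1: F(X, Y, 1) = -2*x**3 + 3*x**2*y + 2*x**2 - 2*x*y + 2*x + y**3 + y**2 - y - 2.
Note: deg(f) ≤ deg(F) = 3; strict inequality happens when F is divisible by Z (lost terms).


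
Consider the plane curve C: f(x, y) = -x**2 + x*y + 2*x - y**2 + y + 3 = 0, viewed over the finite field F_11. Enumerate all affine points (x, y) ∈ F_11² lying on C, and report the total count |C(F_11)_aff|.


Affine F_11-points: {(1, 5), (1, 8), (3, 0), (3, 4), (4, 6), (4, 10), (6, 2), (6, 5), (8, 10), (9, 2), (9, 8), (10, 0)}; count = 12.

For each of the 121 pairs (x, y) ∈ F_11², evaluate f(x, y) mod 11. Record the zeros.
  x = 0: [0↦3, 1↦3, 2↦1, 3↦8, 4↦2, 5↦5, 6↦6, 7↦5, 8↦2, 9↦8, 10↦1]  zeros at y ∈ ∅
  x = 1: [0↦4, 1↦5, 2↦4, 3↦1, 4↦7, 5↦0, 6↦2, 7↦2, 8↦0, 9↦7, 10↦1]  zeros at y ∈ {5, 8}
  x = 2: [0↦3, 1↦5, 2↦5, 3↦3, 4↦10, 5↦4, 6↦7, 7↦8, 8↦7, 9↦4, 10↦10]  zeros at y ∈ ∅
  x = 3: [0↦0, 1↦3, 2↦4, 3↦3, 4↦0, 5↦6, 6↦10, 7↦1, 8↦1, 9↦10, 10↦6]  zeros at y ∈ {0, 4}
  x = 4: [0↦6, 1↦10, 2↦1, 3↦1, 4↦10, 5↦6, 6↦0, 7↦3, 8↦4, 9↦3, 10↦0]  zeros at y ∈ {6, 10}
  x = 5: [0↦10, 1↦4, 2↦7, 3↦8, 4↦7, 5↦4, 6↦10, 7↦3, 8↦5, 9↦5, 10↦3]  zeros at y ∈ ∅
  x = 6: [0↦1, 1↦7, 2↦0, 3↦2, 4↦2, 5↦0, 6↦7, 7↦1, 8↦4, 9↦5, 10↦4]  zeros at y ∈ {2, 5}
  x = 7: [0↦1, 1↦8, 2↦2, 3↦5, 4↦6, 5↦5, 6↦2, 7↦8, 8↦1, 9↦3, 10↦3]  zeros at y ∈ ∅
  x = 8: [0↦10, 1↦7, 2↦2, 3↦6, 4↦8, 5↦8, 6↦6, 7↦2, 8↦7, 9↦10, 10↦0]  zeros at y ∈ {10}
  x = 9: [0↦6, 1↦4, 2↦0, 3↦5, 4↦8, 5↦9, 6↦8, 7↦5, 8↦0, 9↦4, 10↦6]  zeros at y ∈ {2, 8}
  x = 10: [0↦0, 1↦10, 2↦7, 3↦2, 4↦6, 5↦8, 6↦8, 7↦6, 8↦2, 9↦7, 10↦10]  zeros at y ∈ {0}
Collecting zeros: affine points = {(1, 5), (1, 8), (3, 0), (3, 4), (4, 6), (4, 10), (6, 2), (6, 5), (8, 10), (9, 2), (9, 8), (10, 0)}.
Total count |C(F_11)_aff| = 12.
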